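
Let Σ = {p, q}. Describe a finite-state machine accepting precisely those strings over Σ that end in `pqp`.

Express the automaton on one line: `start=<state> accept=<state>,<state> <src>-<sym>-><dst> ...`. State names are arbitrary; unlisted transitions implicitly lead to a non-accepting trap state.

start=S0 accept=S3 S0-p->S1 S0-q->S0 S1-p->S1 S1-q->S2 S2-p->S3 S2-q->S0 S3-p->S1 S3-q->S2

Remember how much of `pqp` the current input suffix matches. State S0 means no match yet; S1 means the last symbol is `p`; S2 means the last 2 symbols are `pq`; S3 means the last 3 symbols are `pqp`. Only S3 accepts. On a mismatch, fall back to the longest proper suffix that is still a prefix of `pqp`.
4 states suffice.
        p   q  
>  S0   S1  S0 
   S1   S1  S2 
   S2   S3  S0 
 * S3   S1  S2 
(> = start, * = accepting)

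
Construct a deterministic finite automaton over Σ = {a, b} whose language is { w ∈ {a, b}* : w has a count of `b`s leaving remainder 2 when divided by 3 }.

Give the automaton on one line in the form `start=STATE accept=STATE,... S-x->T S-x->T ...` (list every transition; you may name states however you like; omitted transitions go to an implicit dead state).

start=q0 accept=q2 q0-a->q0 q0-b->q1 q1-a->q1 q1-b->q2 q2-a->q2 q2-b->q0

The only thing that matters is how many `b`s have appeared, reduced mod 3. Use one state per residue: q0 for 0, …, q2 for 2. Reading `b` moves to the next residue; anything else stays put. q2 is accepting.
A 3-state machine:
        a   b  
>  q0   q0  q1 
   q1   q1  q2 
 * q2   q2  q0 
(> = start, * = accepting)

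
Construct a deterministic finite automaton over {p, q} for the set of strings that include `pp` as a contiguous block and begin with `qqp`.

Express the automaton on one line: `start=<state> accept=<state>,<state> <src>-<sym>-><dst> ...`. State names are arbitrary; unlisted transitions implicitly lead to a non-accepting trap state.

Build one automaton per condition and run them in lockstep. The first has 3 states tracking whether and how much of `pp` has been seen; the second has 5 states tracking whether the input so far still matches the prefix `qqp`. A product state is a pair (one from each), accepting exactly when both do. Minimizing collapses redundant product states.
A 7-state machine:
       p  q 
>  A   B  C 
   B   B  B 
   C   B  D 
   D   E  B 
   E   F  G 
 * F   F  F 
   G   E  G 
(> = start, * = accepting)

start=A accept=F A-p->B A-q->C B-p->B B-q->B C-p->B C-q->D D-p->E D-q->B E-p->F E-q->G F-p->F F-q->F G-p->E G-q->G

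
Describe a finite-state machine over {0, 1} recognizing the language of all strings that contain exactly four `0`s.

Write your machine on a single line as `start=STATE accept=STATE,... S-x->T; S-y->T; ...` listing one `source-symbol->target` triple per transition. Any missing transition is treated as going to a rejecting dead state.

start=q0; accept=q4; q0-0->q1; q0-1->q0; q1-0->q2; q1-1->q1; q2-0->q3; q2-1->q2; q3-0->q4; q3-1->q3; q4-0->q5; q4-1->q4; q5-0->q5; q5-1->q5

Only the number of `0`s matters, and only up to 5. Make a chain q0 → q1 → q2 → q3 → q4 → q5 advanced by each `0` (with q5 absorbing); every other symbol self-loops. The accepting set is {q4}.
        0   1  
>  q0   q1  q0 
   q1   q2  q1 
   q2   q3  q2 
   q3   q4  q3 
 * q4   q5  q4 
   q5   q5  q5 
(> = start, * = accepting)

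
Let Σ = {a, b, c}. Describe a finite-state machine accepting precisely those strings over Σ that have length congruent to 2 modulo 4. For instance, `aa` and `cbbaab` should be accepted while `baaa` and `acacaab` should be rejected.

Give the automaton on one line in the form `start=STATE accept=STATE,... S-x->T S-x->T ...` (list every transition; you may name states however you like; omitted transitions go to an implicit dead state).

start=s0 accept=s2 s0-a->s1 s0-b->s1 s0-c->s1 s1-a->s2 s1-b->s2 s1-c->s2 s2-a->s3 s2-b->s3 s2-c->s3 s3-a->s0 s3-b->s0 s3-c->s0

Count input length modulo 4: every symbol advances one step around the cycle s0 → s1 → s2 → s3 → s0. Accept at s2.
        a   b   c  
>  s0   s1  s1  s1 
   s1   s2  s2  s2 
 * s2   s3  s3  s3 
   s3   s0  s0  s0 
(> = start, * = accepting)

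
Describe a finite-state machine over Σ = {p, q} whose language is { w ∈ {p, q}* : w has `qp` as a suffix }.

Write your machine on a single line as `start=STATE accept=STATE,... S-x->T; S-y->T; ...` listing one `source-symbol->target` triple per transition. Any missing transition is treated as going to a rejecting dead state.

Remember how much of `qp` the current input suffix matches. State A means no match yet; B means the last symbol is `q`; C means the last 2 symbols are `qp`. Only C accepts. On a mismatch, fall back to the longest proper suffix that is still a prefix of `qp`.
With 3 states:
       p  q 
>  A   A  B 
   B   C  B 
 * C   A  B 
(> = start, * = accepting)

start=A; accept=C; A-p->A; A-q->B; B-p->C; B-q->B; C-p->A; C-q->B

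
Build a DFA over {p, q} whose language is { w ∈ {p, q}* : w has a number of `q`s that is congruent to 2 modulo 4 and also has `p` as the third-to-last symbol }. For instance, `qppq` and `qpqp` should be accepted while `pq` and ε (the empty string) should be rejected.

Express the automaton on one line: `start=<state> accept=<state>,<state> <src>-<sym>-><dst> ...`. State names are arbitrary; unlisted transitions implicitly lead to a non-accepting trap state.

Handle the two conditions separately and then intersect. The first has 4 states tracking the count of `q`s modulo 4; the second has 15 states tracking the last 3 symbols read. A product state is a pair (one from each), accepting exactly when both do. Equivalent product states are then merged.
A 15-state machine:
          p    q  
>  s0     s1   s2 
   s1     s1   s3 
   s2     s4   s5 
   s3     s4   s6 
   s4     s7   s8 
   s5     s9  s10 
 * s6     s9  s10 
   s7     s7  s11 
   s8    s12  s10 
   s9    s13  s10 
   s10   s10   s0 
 * s11   s12  s10 
 * s12   s13  s10 
   s13   s14  s10 
 * s14   s14  s10 
(> = start, * = accepting)

start=s0 accept=s6,s11,s12,s14 s0-p->s1 s0-q->s2 s1-p->s1 s1-q->s3 s2-p->s4 s2-q->s5 s3-p->s4 s3-q->s6 s4-p->s7 s4-q->s8 s5-p->s9 s5-q->s10 s6-p->s9 s6-q->s10 s7-p->s7 s7-q->s11 s8-p->s12 s8-q->s10 s9-p->s13 s9-q->s10 s10-p->s10 s10-q->s0 s11-p->s12 s11-q->s10 s12-p->s13 s12-q->s10 s13-p->s14 s13-q->s10 s14-p->s14 s14-q->s10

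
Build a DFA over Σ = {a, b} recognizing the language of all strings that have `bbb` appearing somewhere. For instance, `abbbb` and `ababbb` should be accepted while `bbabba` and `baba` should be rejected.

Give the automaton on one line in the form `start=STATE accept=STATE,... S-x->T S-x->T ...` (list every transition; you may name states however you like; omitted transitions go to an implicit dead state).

Track how much of `bbb` has been matched so far: state S0 is no progress, S3 is the absorbing accept state reached once `bbb` has occurred. Intermediate states record partial matches; on a mismatch, fall back to the longest reusable overlap.
With 4 states:
        a   b  
>  S0   S0  S1 
   S1   S0  S2 
   S2   S0  S3 
 * S3   S3  S3 
(> = start, * = accepting)

start=S0 accept=S3 S0-a->S0 S0-b->S1 S1-a->S0 S1-b->S2 S2-a->S0 S2-b->S3 S3-a->S3 S3-b->S3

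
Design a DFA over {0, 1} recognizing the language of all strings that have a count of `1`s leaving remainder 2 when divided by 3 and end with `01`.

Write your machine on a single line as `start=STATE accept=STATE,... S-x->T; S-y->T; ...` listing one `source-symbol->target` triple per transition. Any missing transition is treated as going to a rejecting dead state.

start=q0; accept=q4; q0-0->q0; q0-1->q1; q1-0->q2; q1-1->q3; q2-0->q2; q2-1->q4; q3-0->q3; q3-1->q0; q4-0->q3; q4-1->q0

Build one automaton per condition and run them in lockstep. The first has 3 states tracking the count of `1`s modulo 3; the second has 3 states tracking how much of the suffix `01` has currently been matched. A product state is a pair (one from each), accepting exactly when both do. Equivalent product states are then merged.
With 5 states:
        0   1  
>  q0   q0  q1 
   q1   q2  q3 
   q2   q2  q4 
   q3   q3  q0 
 * q4   q3  q0 
(> = start, * = accepting)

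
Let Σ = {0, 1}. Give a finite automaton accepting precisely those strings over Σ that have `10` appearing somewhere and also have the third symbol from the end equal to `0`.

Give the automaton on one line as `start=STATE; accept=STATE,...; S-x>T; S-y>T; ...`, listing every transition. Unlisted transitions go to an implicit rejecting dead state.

Build one automaton per condition and run them in lockstep. One (3 states) tracks whether and how much of `10` has been seen; the other (15 states) tracks the last 3 symbols read. Each combined state is a pair, one component from each; accept when both components accept. Minimizing collapses redundant product states.
          0    1  
>  s0     s1   s2 
   s1     s1   s3 
   s2     s4   s2 
   s3     s5   s2 
   s4     s6   s7 
 * s5     s6   s7 
   s6     s8   s9 
   s7     s5  s10 
 * s8     s8   s9 
 * s9     s5  s10 
 * s10    s4   s2 
(> = start, * = accepting)

start=s0; accept=s5,s8,s9,s10; s0-0>s1; s0-1>s2; s1-0>s1; s1-1>s3; s2-0>s4; s2-1>s2; s3-0>s5; s3-1>s2; s4-0>s6; s4-1>s7; s5-0>s6; s5-1>s7; s6-0>s8; s6-1>s9; s7-0>s5; s7-1>s10; s8-0>s8; s8-1>s9; s9-0>s5; s9-1>s10; s10-0>s4; s10-1>s2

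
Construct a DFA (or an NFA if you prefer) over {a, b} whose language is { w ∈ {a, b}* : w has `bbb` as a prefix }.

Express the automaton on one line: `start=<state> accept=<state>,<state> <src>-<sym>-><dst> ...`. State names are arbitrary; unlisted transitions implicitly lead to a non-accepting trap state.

Check the first 3 symbols one by one: s0 through s2 record how many have matched `bbb` so far; any wrong symbol goes to the dead state s4. After all 3 match we enter the accepting sink s3.
A 5-state machine:
        a   b  
>  s0   s4  s1 
   s1   s4  s2 
   s2   s4  s3 
 * s3   s3  s3 
   s4   s4  s4 
(> = start, * = accepting)

start=s0 accept=s3 s0-a->s4 s0-b->s1 s1-a->s4 s1-b->s2 s2-a->s4 s2-b->s3 s3-a->s3 s3-b->s3 s4-a->s4 s4-b->s4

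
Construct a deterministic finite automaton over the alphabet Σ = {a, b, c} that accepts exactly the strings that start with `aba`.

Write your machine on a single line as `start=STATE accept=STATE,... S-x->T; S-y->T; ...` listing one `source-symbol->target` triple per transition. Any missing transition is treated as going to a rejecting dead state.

Walk along `aba` while the input agrees: from q0 take `a` to q1, and so on. Any deviation drops to the rejecting sink q4. Once q3 is reached the prefix is confirmed and every continuation is accepted.
        a   b   c  
>  q0   q1  q4  q4 
   q1   q4  q2  q4 
   q2   q3  q4  q4 
 * q3   q3  q3  q3 
   q4   q4  q4  q4 
(> = start, * = accepting)

start=q0; accept=q3; q0-a->q1; q0-b->q4; q0-c->q4; q1-a->q4; q1-b->q2; q1-c->q4; q2-a->q3; q2-b->q4; q2-c->q4; q3-a->q3; q3-b->q3; q3-c->q3; q4-a->q4; q4-b->q4; q4-c->q4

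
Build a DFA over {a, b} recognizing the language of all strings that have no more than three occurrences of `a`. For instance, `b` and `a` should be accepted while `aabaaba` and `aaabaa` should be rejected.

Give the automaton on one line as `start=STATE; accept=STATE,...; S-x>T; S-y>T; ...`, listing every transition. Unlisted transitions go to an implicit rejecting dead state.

Count `a`s, saturating at 4: states q0 through q3 mean 0 through 3 `a`s seen; q4 means more than 3. Each `a` increments (capped at q4); other symbols loop. Accept from {q0, q1, q2, q3}.
        a   b  
>* q0   q1  q0 
 * q1   q2  q1 
 * q2   q3  q2 
 * q3   q4  q3 
   q4   q4  q4 
(> = start, * = accepting)

start=q0; accept=q0,q1,q2,q3; q0-a>q1; q0-b>q0; q1-a>q2; q1-b>q1; q2-a>q3; q2-b>q2; q3-a>q4; q3-b>q3; q4-a>q4; q4-b>q4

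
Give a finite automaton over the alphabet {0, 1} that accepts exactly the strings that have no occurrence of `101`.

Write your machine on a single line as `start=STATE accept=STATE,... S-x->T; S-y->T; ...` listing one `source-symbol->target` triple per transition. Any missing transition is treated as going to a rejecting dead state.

Track partial matches of the forbidden pattern `101`. State q3 is a dead state reached once `101` has occurred; every other state accepts. q0 means no part of `101` is currently matched.
A 4-state machine:
        0   1  
>* q0   q0  q1 
 * q1   q2  q1 
 * q2   q0  q3 
   q3   q3  q3 
(> = start, * = accepting)

start=q0; accept=q0,q1,q2; q0-0->q0; q0-1->q1; q1-0->q2; q1-1->q1; q2-0->q0; q2-1->q3; q3-0->q3; q3-1->q3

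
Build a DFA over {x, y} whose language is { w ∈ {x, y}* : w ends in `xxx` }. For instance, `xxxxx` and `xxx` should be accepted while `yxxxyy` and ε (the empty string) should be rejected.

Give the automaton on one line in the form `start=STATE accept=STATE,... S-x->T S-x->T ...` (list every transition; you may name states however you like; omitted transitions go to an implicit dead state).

start=s0 accept=s3 s0-x->s1 s0-y->s0 s1-x->s2 s1-y->s0 s2-x->s3 s2-y->s0 s3-x->s3 s3-y->s0

Let each state record the length of the longest suffix of the input read so far that is also a prefix of `xxx`. s1 means the last symbol is `x`; s2 means the last 2 symbols are `xx`; s3 means the last 3 symbols are `xxx`. Accept only at s3, where the string currently ends in `xxx`.
        x   y  
>  s0   s1  s0 
   s1   s2  s0 
   s2   s3  s0 
 * s3   s3  s0 
(> = start, * = accepting)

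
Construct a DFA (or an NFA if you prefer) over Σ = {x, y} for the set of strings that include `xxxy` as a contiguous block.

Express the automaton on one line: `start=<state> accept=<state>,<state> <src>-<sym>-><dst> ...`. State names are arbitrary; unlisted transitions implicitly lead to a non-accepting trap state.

start=S0 accept=S4 S0-x->S1 S0-y->S0 S1-x->S2 S1-y->S0 S2-x->S3 S2-y->S0 S3-x->S3 S3-y->S4 S4-x->S4 S4-y->S4

States S0..S3 record the length of the longest prefix of `xxxy` that matches the current input suffix. Reaching S4 means `xxxy` has been seen, and we stay there forever. Accept from S4.
5 states suffice.
        x   y  
>  S0   S1  S0 
   S1   S2  S0 
   S2   S3  S0 
   S3   S3  S4 
 * S4   S4  S4 
(> = start, * = accepting)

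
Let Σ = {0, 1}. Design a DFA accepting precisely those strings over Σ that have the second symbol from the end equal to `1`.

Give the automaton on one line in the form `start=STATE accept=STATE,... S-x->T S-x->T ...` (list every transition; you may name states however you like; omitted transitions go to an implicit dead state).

start=q0 accept=q5,q6 q0-0->q1 q0-1->q2 q1-0->q3 q1-1->q4 q2-0->q5 q2-1->q6 q3-0->q3 q3-1->q4 q4-0->q5 q4-1->q6 q5-0->q3 q5-1->q4 q6-0->q5 q6-1->q6

A DFA must remember the last 2 symbols (since which symbol is second-to-last isn't known until the input ends). Use one state per possible window of the last ≤2 symbols; accept from those whose window starts with `1`.
A 7-state machine:
        0   1  
>  q0   q1  q2 
   q1   q3  q4 
   q2   q5  q6 
   q3   q3  q4 
   q4   q5  q6 
 * q5   q3  q4 
 * q6   q5  q6 
(> = start, * = accepting)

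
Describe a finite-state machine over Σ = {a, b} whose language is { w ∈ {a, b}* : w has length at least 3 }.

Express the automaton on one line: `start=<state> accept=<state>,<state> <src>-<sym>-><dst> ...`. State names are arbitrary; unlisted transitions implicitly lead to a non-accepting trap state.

start=s0 accept=s3,s4 s0-a->s1 s0-b->s1 s1-a->s2 s1-b->s2 s2-a->s3 s2-b->s3 s3-a->s4 s3-b->s4 s4-a->s4 s4-b->s4

We only need to distinguish lengths 0, 1, …, 3, and '>3'. Chain s0 → s1 → s2 → s3 → s4 on every symbol, with s4 looping. Accepting states: {s3, s4}.
With 5 states:
        a   b  
>  s0   s1  s1 
   s1   s2  s2 
   s2   s3  s3 
 * s3   s4  s4 
 * s4   s4  s4 
(> = start, * = accepting)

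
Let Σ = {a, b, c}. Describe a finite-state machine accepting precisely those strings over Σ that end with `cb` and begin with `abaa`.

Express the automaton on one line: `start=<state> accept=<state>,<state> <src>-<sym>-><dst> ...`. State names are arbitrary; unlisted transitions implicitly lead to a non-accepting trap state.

start=q0 accept=q7 q0-a->q1 q0-b->q2 q0-c->q2 q1-a->q2 q1-b->q3 q1-c->q2 q2-a->q2 q2-b->q2 q2-c->q2 q3-a->q4 q3-b->q2 q3-c->q2 q4-a->q5 q4-b->q2 q4-c->q2 q5-a->q5 q5-b->q5 q5-c->q6 q6-a->q5 q6-b->q7 q6-c->q6 q7-a->q5 q7-b->q5 q7-c->q6

Run two small machines in parallel and take their product. The first has 3 states tracking how much of the suffix `cb` has currently been matched; the second has 6 states tracking whether the input so far still matches the prefix `abaa`. A product state is a pair (one from each), accepting exactly when both do. After merging equivalent states the machine shrinks.
        a   b   c  
>  q0   q1  q2  q2 
   q1   q2  q3  q2 
   q2   q2  q2  q2 
   q3   q4  q2  q2 
   q4   q5  q2  q2 
   q5   q5  q5  q6 
   q6   q5  q7  q6 
 * q7   q5  q5  q6 
(> = start, * = accepting)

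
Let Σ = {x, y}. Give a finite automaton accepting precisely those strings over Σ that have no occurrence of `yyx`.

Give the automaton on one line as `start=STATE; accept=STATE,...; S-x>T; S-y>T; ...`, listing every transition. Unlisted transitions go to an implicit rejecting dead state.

This is the complement of 'contains `yyx`'. Use the same substring-matching states — s0 through s3 holding how much of `yyx` has just been matched — but flip the accepting set: everything except the trap s3 accepts.
4 states suffice.
        x   y  
>* s0   s0  s1 
 * s1   s0  s2 
 * s2   s3  s2 
   s3   s3  s3 
(> = start, * = accepting)

start=s0; accept=s0,s1,s2; s0-x>s0; s0-y>s1; s1-x>s0; s1-y>s2; s2-x>s3; s2-y>s2; s3-x>s3; s3-y>s3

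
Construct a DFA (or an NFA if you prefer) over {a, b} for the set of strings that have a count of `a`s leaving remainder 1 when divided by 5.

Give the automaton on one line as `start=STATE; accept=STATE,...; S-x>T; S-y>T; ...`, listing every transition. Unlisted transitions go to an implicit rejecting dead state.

The only thing that matters is how many `a`s have appeared, reduced mod 5. Use one state per residue: S0 for 0, …, S4 for 4. Reading `a` moves to the next residue; anything else stays put. S1 is accepting.
        a   b  
>  S0   S1  S0 
 * S1   S2  S1 
   S2   S3  S2 
   S3   S4  S3 
   S4   S0  S4 
(> = start, * = accepting)

start=S0; accept=S1; S0-a>S1; S0-b>S0; S1-a>S2; S1-b>S1; S2-a>S3; S2-b>S2; S3-a>S4; S3-b>S3; S4-a>S0; S4-b>S4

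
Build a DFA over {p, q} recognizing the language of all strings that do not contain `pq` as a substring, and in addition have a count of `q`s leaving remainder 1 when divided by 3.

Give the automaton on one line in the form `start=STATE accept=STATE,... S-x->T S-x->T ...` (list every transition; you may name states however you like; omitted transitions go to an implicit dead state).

Handle the two conditions separately and then intersect. One (3 states) tracks partial matches of the forbidden pattern `pq`; the other (3 states) tracks the count of `q`s modulo 3. Each combined state is a pair, one component from each; accept when both components accept. Minimizing collapses redundant product states.
With 5 states:
        p   q  
>  S0   S1  S2 
   S1   S1  S1 
 * S2   S3  S4 
 * S3   S3  S1 
   S4   S1  S0 
(> = start, * = accepting)

start=S0 accept=S2,S3 S0-p->S1 S0-q->S2 S1-p->S1 S1-q->S1 S2-p->S3 S2-q->S4 S3-p->S3 S3-q->S1 S4-p->S1 S4-q->S0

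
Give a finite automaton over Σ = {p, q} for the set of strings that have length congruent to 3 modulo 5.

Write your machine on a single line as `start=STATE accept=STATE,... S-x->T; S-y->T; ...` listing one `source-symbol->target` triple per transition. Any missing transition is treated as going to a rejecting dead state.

Count input length modulo 5: every symbol advances one step around the cycle A → B → C → D → E → A. Accept at D.
A 5-state machine:
       p  q 
>  A   B  B 
   B   C  C 
   C   D  D 
 * D   E  E 
   E   A  A 
(> = start, * = accepting)

start=A; accept=D; A-p->B; A-q->B; B-p->C; B-q->C; C-p->D; C-q->D; D-p->E; D-q->E; E-p->A; E-q->A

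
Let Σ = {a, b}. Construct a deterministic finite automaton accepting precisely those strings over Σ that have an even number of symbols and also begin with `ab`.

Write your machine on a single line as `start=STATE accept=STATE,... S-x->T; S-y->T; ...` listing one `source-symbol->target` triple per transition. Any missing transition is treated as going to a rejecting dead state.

start=s0; accept=s4; s0-a->s1; s0-b->s2; s1-a->s3; s1-b->s4; s2-a->s3; s2-b->s3; s3-a->s2; s3-b->s2; s4-a->s5; s4-b->s5; s5-a->s4; s5-b->s4

Handle the two conditions separately and then intersect. The first has 2 states tracking the input length modulo 2; the second has 4 states tracking whether the input so far still matches the prefix `ab`. A product state is a pair (one from each), accepting exactly when both do.
With 6 states:
        a   b  
>  s0   s1  s2 
   s1   s3  s4 
   s2   s3  s3 
   s3   s2  s2 
 * s4   s5  s5 
   s5   s4  s4 
(> = start, * = accepting)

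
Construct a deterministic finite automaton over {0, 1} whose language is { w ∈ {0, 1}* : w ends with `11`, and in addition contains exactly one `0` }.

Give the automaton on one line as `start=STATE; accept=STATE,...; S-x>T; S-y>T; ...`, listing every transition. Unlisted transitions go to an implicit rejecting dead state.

Handle the two conditions separately and then intersect. The first has 3 states tracking how much of the suffix `11` has currently been matched; the second has 3 states tracking the count of `0`s, saturating at 2. A product state is a pair (one from each), accepting exactly when both do.
With 9 states:
        0   1  
>  q0   q1  q2 
   q1   q3  q4 
   q2   q1  q5 
   q3   q3  q6 
   q4   q3  q7 
   q5   q1  q5 
   q6   q3  q8 
 * q7   q3  q7 
   q8   q3  q8 
(> = start, * = accepting)

start=q0; accept=q7; q0-0>q1; q0-1>q2; q1-0>q3; q1-1>q4; q2-0>q1; q2-1>q5; q3-0>q3; q3-1>q6; q4-0>q3; q4-1>q7; q5-0>q1; q5-1>q5; q6-0>q3; q6-1>q8; q7-0>q3; q7-1>q7; q8-0>q3; q8-1>q8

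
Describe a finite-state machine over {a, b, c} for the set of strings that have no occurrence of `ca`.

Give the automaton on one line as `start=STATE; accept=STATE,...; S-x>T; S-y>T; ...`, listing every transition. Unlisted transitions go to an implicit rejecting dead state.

start=q0; accept=q0,q1; q0-a>q0; q0-b>q0; q0-c>q1; q1-a>q2; q1-b>q0; q1-c>q1; q2-a>q2; q2-b>q2; q2-c>q2

Track partial matches of the forbidden pattern `ca`. State q2 is a dead state reached once `ca` has occurred; every other state accepts. q0 means no part of `ca` is currently matched.
With 3 states:
        a   b   c  
>* q0   q0  q0  q1 
 * q1   q2  q0  q1 
   q2   q2  q2  q2 
(> = start, * = accepting)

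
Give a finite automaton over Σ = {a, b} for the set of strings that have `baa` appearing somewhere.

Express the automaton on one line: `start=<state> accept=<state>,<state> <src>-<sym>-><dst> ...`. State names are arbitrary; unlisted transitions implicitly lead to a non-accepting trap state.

start=q0 accept=q3 q0-a->q0 q0-b->q1 q1-a->q2 q1-b->q1 q2-a->q3 q2-b->q1 q3-a->q3 q3-b->q3

Track how much of `baa` has been matched so far: state q0 is no progress, q3 is the absorbing accept state reached once `baa` has occurred. Intermediate states record partial matches; on a mismatch, fall back to the longest reusable overlap.
A 4-state machine:
        a   b  
>  q0   q0  q1 
   q1   q2  q1 
   q2   q3  q1 
 * q3   q3  q3 
(> = start, * = accepting)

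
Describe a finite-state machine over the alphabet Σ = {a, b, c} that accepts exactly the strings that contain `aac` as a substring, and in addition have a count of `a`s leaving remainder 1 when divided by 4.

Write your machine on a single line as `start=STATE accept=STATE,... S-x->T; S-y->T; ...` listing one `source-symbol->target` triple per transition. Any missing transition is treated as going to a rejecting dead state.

start=S0; accept=S15; S0-a->S1; S0-b->S0; S0-c->S0; S1-a->S2; S1-b->S3; S1-c->S3; S2-a->S4; S2-b->S5; S2-c->S6; S3-a->S7; S3-b->S3; S3-c->S3; S4-a->S8; S4-b->S9; S4-c->S10; S5-a->S11; S5-b->S5; S5-c->S5; S6-a->S10; S6-b->S6; S6-c->S6; S7-a->S4; S7-b->S5; S7-c->S5; S8-a->S12; S8-b->S0; S8-c->S13; S9-a->S14; S9-b->S9; S9-c->S9; S10-a->S13; S10-b->S10; S10-c->S10; S11-a->S8; S11-b->S9; S11-c->S9; S12-a->S2; S12-b->S3; S12-c->S15; S13-a->S15; S13-b->S13; S13-c->S13; S14-a->S12; S14-b->S0; S14-c->S0; S15-a->S6; S15-b->S15; S15-c->S15

Run two small machines in parallel and take their product. The first has 4 states tracking whether and how much of `aac` has been seen; the second has 4 states tracking the count of `a`s modulo 4. A product state is a pair (one from each), accepting exactly when both do.
16 states suffice.
          a    b    c  
>  S0     S1   S0   S0 
   S1     S2   S3   S3 
   S2     S4   S5   S6 
   S3     S7   S3   S3 
   S4     S8   S9  S10 
   S5    S11   S5   S5 
   S6    S10   S6   S6 
   S7     S4   S5   S5 
   S8    S12   S0  S13 
   S9    S14   S9   S9 
   S10   S13  S10  S10 
   S11    S8   S9   S9 
   S12    S2   S3  S15 
   S13   S15  S13  S13 
   S14   S12   S0   S0 
 * S15    S6  S15  S15 
(> = start, * = accepting)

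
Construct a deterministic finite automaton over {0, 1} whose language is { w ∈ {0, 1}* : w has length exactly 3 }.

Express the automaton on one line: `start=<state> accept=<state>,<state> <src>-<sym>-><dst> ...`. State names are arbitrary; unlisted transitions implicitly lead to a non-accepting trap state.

Count input length up to 4: every symbol moves from S0 toward S4, which means 'more than 3' and absorbs. Accept from {S3}.
With 5 states:
        0   1  
>  S0   S1  S1 
   S1   S2  S2 
   S2   S3  S3 
 * S3   S4  S4 
   S4   S4  S4 
(> = start, * = accepting)

start=S0 accept=S3 S0-0->S1 S0-1->S1 S1-0->S2 S1-1->S2 S2-0->S3 S2-1->S3 S3-0->S4 S3-1->S4 S4-0->S4 S4-1->S4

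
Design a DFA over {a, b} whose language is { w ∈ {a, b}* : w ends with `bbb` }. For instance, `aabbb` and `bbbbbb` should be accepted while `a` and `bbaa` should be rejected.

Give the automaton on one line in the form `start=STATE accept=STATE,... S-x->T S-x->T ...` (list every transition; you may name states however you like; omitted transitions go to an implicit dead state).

start=s0 accept=s3 s0-a->s0 s0-b->s1 s1-a->s0 s1-b->s2 s2-a->s0 s2-b->s3 s3-a->s0 s3-b->s3

Let each state record the length of the longest suffix of the input read so far that is also a prefix of `bbb`. s1 means the last symbol is `b`; s2 means the last 2 symbols are `bb`; s3 means the last 3 symbols are `bbb`. Accept only at s3, where the string currently ends in `bbb`.
        a   b  
>  s0   s0  s1 
   s1   s0  s2 
   s2   s0  s3 
 * s3   s0  s3 
(> = start, * = accepting)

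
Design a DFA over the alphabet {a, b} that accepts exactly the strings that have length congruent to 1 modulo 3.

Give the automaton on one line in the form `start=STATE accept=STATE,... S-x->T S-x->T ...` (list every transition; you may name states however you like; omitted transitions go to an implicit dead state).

Only the length mod 3 matters, so use a 3-cycle: from any state, every input symbol moves to the next state, wrapping q2 back to q0. Mark q1 accepting.
With 3 states:
        a   b  
>  q0   q1  q1 
 * q1   q2  q2 
   q2   q0  q0 
(> = start, * = accepting)

start=q0 accept=q1 q0-a->q1 q0-b->q1 q1-a->q2 q1-b->q2 q2-a->q0 q2-b->q0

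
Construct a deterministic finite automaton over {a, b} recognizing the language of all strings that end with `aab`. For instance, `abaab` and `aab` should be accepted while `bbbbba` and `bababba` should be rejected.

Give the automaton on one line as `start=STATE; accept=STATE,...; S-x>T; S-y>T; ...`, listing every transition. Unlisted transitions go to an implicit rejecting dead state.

start=q0; accept=q3; q0-a>q1; q0-b>q0; q1-a>q2; q1-b>q0; q2-a>q2; q2-b>q3; q3-a>q1; q3-b>q0

Remember how much of `aab` the current input suffix matches. State q0 means no match yet; q1 means the last symbol is `a`; q2 means the last 2 symbols are `aa`; q3 means the last 3 symbols are `aab`. Only q3 accepts. On a mismatch, fall back to the longest proper suffix that is still a prefix of `aab`.
4 states suffice.
        a   b  
>  q0   q1  q0 
   q1   q2  q0 
   q2   q2  q3 
 * q3   q1  q0 
(> = start, * = accepting)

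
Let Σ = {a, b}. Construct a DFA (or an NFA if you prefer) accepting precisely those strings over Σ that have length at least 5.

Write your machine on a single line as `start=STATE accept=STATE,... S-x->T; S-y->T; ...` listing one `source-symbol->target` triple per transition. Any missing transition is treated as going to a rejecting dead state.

start=q0; accept=q5,q6; q0-a->q1; q0-b->q1; q1-a->q2; q1-b->q2; q2-a->q3; q2-b->q3; q3-a->q4; q3-b->q4; q4-a->q5; q4-b->q5; q5-a->q6; q5-b->q6; q6-a->q6; q6-b->q6

Count input length up to 6: every symbol moves from q0 toward q6, which means 'more than 5' and absorbs. Accept from {q5, q6}.
7 states suffice.
        a   b  
>  q0   q1  q1 
   q1   q2  q2 
   q2   q3  q3 
   q3   q4  q4 
   q4   q5  q5 
 * q5   q6  q6 
 * q6   q6  q6 
(> = start, * = accepting)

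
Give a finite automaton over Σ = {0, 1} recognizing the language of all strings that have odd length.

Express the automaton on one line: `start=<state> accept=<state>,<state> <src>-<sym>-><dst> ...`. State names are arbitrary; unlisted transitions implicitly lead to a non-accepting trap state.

start=s0 accept=s1 s0-0->s1 s0-1->s1 s1-0->s0 s1-1->s0

Count input length modulo 2: every symbol advances one step around the cycle s0 → s1 → s0. Accept at s1.
2 states suffice.
        0   1  
>  s0   s1  s1 
 * s1   s0  s0 
(> = start, * = accepting)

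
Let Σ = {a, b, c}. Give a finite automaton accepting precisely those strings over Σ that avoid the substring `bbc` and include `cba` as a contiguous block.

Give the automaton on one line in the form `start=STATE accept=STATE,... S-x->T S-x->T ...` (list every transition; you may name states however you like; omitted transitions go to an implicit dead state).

Handle the two conditions separately and then intersect. One (4 states) tracks partial matches of the forbidden pattern `bbc`; the other (4 states) tracks whether and how much of `cba` has been seen. Each combined state is a pair, one component from each; accept when both components accept. After merging equivalent states the machine shrinks.
        a   b   c  
>  q0   q0  q1  q2 
   q1   q0  q3  q2 
   q2   q0  q4  q2 
   q3   q0  q3  q5 
   q4   q6  q3  q2 
   q5   q5  q5  q5 
 * q6   q6  q7  q6 
 * q7   q6  q8  q6 
 * q8   q6  q8  q5 
(> = start, * = accepting)

start=q0 accept=q6,q7,q8 q0-a->q0 q0-b->q1 q0-c->q2 q1-a->q0 q1-b->q3 q1-c->q2 q2-a->q0 q2-b->q4 q2-c->q2 q3-a->q0 q3-b->q3 q3-c->q5 q4-a->q6 q4-b->q3 q4-c->q2 q5-a->q5 q5-b->q5 q5-c->q5 q6-a->q6 q6-b->q7 q6-c->q6 q7-a->q6 q7-b->q8 q7-c->q6 q8-a->q6 q8-b->q8 q8-c->q5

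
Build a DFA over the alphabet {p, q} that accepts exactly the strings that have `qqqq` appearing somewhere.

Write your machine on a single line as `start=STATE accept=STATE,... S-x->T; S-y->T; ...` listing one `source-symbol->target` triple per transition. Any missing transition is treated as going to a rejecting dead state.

start=S0; accept=S4; S0-p->S0; S0-q->S1; S1-p->S0; S1-q->S2; S2-p->S0; S2-q->S3; S3-p->S0; S3-q->S4; S4-p->S4; S4-q->S4

States S0..S3 record the length of the longest prefix of `qqqq` that matches the current input suffix. Reaching S4 means `qqqq` has been seen, and we stay there forever. Accept from S4.
A 5-state machine:
        p   q  
>  S0   S0  S1 
   S1   S0  S2 
   S2   S0  S3 
   S3   S0  S4 
 * S4   S4  S4 
(> = start, * = accepting)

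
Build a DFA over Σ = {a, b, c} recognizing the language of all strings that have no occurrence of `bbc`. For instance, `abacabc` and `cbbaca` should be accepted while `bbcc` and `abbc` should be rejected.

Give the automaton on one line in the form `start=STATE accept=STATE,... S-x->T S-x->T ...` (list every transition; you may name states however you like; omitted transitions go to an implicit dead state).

This is the complement of 'contains `bbc`'. Use the same substring-matching states — q0 through q3 holding how much of `bbc` has just been matched — but flip the accepting set: everything except the trap q3 accepts.
A 4-state machine:
        a   b   c  
>* q0   q0  q1  q0 
 * q1   q0  q2  q0 
 * q2   q0  q2  q3 
   q3   q3  q3  q3 
(> = start, * = accepting)

start=q0 accept=q0,q1,q2 q0-a->q0 q0-b->q1 q0-c->q0 q1-a->q0 q1-b->q2 q1-c->q0 q2-a->q0 q2-b->q2 q2-c->q3 q3-a->q3 q3-b->q3 q3-c->q3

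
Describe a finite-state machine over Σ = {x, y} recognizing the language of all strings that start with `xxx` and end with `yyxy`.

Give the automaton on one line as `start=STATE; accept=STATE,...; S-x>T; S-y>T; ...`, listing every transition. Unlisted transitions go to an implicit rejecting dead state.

start=q0; accept=q8; q0-x>q1; q0-y>q2; q1-x>q3; q1-y>q2; q2-x>q2; q2-y>q2; q3-x>q4; q3-y>q2; q4-x>q4; q4-y>q5; q5-x>q4; q5-y>q6; q6-x>q7; q6-y>q6; q7-x>q4; q7-y>q8; q8-x>q4; q8-y>q6

Run two small machines in parallel and take their product. The first has 5 states tracking whether the input so far still matches the prefix `xxx`; the second has 5 states tracking how much of the suffix `yyxy` has currently been matched. A product state is a pair (one from each), accepting exactly when both do. Equivalent product states are then merged.
        x   y  
>  q0   q1  q2 
   q1   q3  q2 
   q2   q2  q2 
   q3   q4  q2 
   q4   q4  q5 
   q5   q4  q6 
   q6   q7  q6 
   q7   q4  q8 
 * q8   q4  q6 
(> = start, * = accepting)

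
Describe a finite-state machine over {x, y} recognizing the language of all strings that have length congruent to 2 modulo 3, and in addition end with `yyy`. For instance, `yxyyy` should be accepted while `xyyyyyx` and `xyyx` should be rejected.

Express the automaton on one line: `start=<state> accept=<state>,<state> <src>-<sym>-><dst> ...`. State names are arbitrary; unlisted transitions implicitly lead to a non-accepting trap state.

Handle the two conditions separately and then intersect. The first has 3 states tracking the input length modulo 3; the second has 4 states tracking how much of the suffix `yyy` has currently been matched. A product state is a pair (one from each), accepting exactly when both do. Equivalent product states are then merged.
       x  y 
>  A   B  B 
   B   C  C 
   C   A  D 
   D   B  E 
   E   C  F 
 * F   A  D 
(> = start, * = accepting)

start=A accept=F A-x->B A-y->B B-x->C B-y->C C-x->A C-y->D D-x->B D-y->E E-x->C E-y->F F-x->A F-y->D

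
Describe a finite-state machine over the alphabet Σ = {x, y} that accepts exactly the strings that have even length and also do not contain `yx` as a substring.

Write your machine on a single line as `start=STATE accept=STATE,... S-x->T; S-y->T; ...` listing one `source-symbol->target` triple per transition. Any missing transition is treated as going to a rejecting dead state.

start=A; accept=A,D; A-x->B; A-y->C; B-x->A; B-y->D; C-x->E; C-y->D; D-x->F; D-y->C; E-x->F; E-y->F; F-x->E; F-y->E

Run two small machines in parallel and take their product. One (2 states) tracks the input length modulo 2; the other (3 states) tracks partial matches of the forbidden pattern `yx`. Each combined state is a pair, one component from each; accept when both components accept.
With 6 states:
       x  y 
>* A   B  C 
   B   A  D 
   C   E  D 
 * D   F  C 
   E   F  F 
   F   E  E 
(> = start, * = accepting)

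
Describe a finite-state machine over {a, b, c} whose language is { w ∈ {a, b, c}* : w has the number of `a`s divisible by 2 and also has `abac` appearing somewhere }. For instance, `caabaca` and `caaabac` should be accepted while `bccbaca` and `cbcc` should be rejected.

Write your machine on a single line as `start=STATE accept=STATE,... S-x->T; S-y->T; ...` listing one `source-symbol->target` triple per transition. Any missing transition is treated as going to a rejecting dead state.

start=S0; accept=S8; S0-a->S1; S0-b->S0; S0-c->S0; S1-a->S2; S1-b->S3; S1-c->S4; S2-a->S1; S2-b->S5; S2-c->S0; S3-a->S6; S3-b->S4; S3-c->S4; S4-a->S2; S4-b->S4; S4-c->S4; S5-a->S7; S5-b->S0; S5-c->S0; S6-a->S1; S6-b->S5; S6-c->S8; S7-a->S2; S7-b->S3; S7-c->S9; S8-a->S9; S8-b->S8; S8-c->S8; S9-a->S8; S9-b->S9; S9-c->S9

Build one automaton per condition and run them in lockstep. The first has 2 states tracking the count of `a`s modulo 2; the second has 5 states tracking whether and how much of `abac` has been seen. A product state is a pair (one from each), accepting exactly when both do.
A 10-state machine:
        a   b   c  
>  S0   S1  S0  S0 
   S1   S2  S3  S4 
   S2   S1  S5  S0 
   S3   S6  S4  S4 
   S4   S2  S4  S4 
   S5   S7  S0  S0 
   S6   S1  S5  S8 
   S7   S2  S3  S9 
 * S8   S9  S8  S8 
   S9   S8  S9  S9 
(> = start, * = accepting)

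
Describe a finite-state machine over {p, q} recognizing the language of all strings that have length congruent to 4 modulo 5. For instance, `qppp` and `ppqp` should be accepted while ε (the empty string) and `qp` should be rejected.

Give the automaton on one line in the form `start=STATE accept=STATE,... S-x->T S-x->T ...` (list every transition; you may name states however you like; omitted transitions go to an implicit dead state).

start=S0 accept=S4 S0-p->S1 S0-q->S1 S1-p->S2 S1-q->S2 S2-p->S3 S2-q->S3 S3-p->S4 S3-q->S4 S4-p->S0 S4-q->S0

Count input length modulo 5: every symbol advances one step around the cycle S0 → S1 → S2 → S3 → S4 → S0. Accept at S4.
With 5 states:
        p   q  
>  S0   S1  S1 
   S1   S2  S2 
   S2   S3  S3 
   S3   S4  S4 
 * S4   S0  S0 
(> = start, * = accepting)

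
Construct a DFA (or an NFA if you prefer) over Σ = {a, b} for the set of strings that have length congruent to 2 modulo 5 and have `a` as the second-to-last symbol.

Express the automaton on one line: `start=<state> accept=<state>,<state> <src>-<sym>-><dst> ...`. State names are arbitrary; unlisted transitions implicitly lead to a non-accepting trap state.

Handle the two conditions separately and then intersect. One (5 states) tracks the input length modulo 5; the other (7 states) tracks the last 2 symbols read. Each combined state is a pair, one component from each; accept when both components accept.
With 23 states:
          a    b  
>  S0     S1   S2 
   S1     S3   S4 
   S2     S5   S6 
 * S3     S7   S8 
 * S4     S9  S10 
   S5     S7   S8 
   S6     S9  S10 
   S7    S11  S12 
   S8    S13  S14 
   S9    S11  S12 
   S10   S13  S14 
   S11   S15  S16 
   S12   S17  S18 
   S13   S15  S16 
   S14   S17  S18 
   S15   S19  S20 
   S16   S21  S22 
   S17   S19  S20 
   S18   S21  S22 
   S19    S3   S4 
   S20    S5   S6 
   S21    S3   S4 
   S22    S5   S6 
(> = start, * = accepting)

start=S0 accept=S3,S4 S0-a->S1 S0-b->S2 S1-a->S3 S1-b->S4 S2-a->S5 S2-b->S6 S3-a->S7 S3-b->S8 S4-a->S9 S4-b->S10 S5-a->S7 S5-b->S8 S6-a->S9 S6-b->S10 S7-a->S11 S7-b->S12 S8-a->S13 S8-b->S14 S9-a->S11 S9-b->S12 S10-a->S13 S10-b->S14 S11-a->S15 S11-b->S16 S12-a->S17 S12-b->S18 S13-a->S15 S13-b->S16 S14-a->S17 S14-b->S18 S15-a->S19 S15-b->S20 S16-a->S21 S16-b->S22 S17-a->S19 S17-b->S20 S18-a->S21 S18-b->S22 S19-a->S3 S19-b->S4 S20-a->S5 S20-b->S6 S21-a->S3 S21-b->S4 S22-a->S5 S22-b->S6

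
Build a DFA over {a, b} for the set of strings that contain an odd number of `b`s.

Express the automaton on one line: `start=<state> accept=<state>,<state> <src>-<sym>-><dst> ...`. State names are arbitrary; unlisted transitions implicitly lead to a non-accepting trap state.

start=S0 accept=S1 S0-a->S0 S0-b->S1 S1-a->S1 S1-b->S0

Keep the running count of `b`s modulo 2: each `b` advances along the cycle S0 → S1 → S0 while other symbols loop. Accept at S1.
A 2-state machine:
        a   b  
>  S0   S0  S1 
 * S1   S1  S0 
(> = start, * = accepting)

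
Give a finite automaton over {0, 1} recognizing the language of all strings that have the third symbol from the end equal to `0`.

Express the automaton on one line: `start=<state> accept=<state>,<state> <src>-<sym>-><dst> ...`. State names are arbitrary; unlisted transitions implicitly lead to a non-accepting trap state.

start=S0 accept=S7,S8,S9,S10 S0-0->S1 S0-1->S2 S1-0->S3 S1-1->S4 S2-0->S5 S2-1->S6 S3-0->S7 S3-1->S8 S4-0->S9 S4-1->S10 S5-0->S11 S5-1->S12 S6-0->S13 S6-1->S14 S7-0->S7 S7-1->S8 S8-0->S9 S8-1->S10 S9-0->S11 S9-1->S12 S10-0->S13 S10-1->S14 S11-0->S7 S11-1->S8 S12-0->S9 S12-1->S10 S13-0->S11 S13-1->S12 S14-0->S13 S14-1->S14

Because acceptance depends on a position counted from the end, the machine has to buffer the most recent 3 symbols. Make each state the string of the last up-to-3 symbols read; on input `x` shift the window left and append `x`. Accept when the buffered window has length 3 and begins with `0`.
With 15 states:
          0    1  
>  S0     S1   S2 
   S1     S3   S4 
   S2     S5   S6 
   S3     S7   S8 
   S4     S9  S10 
   S5    S11  S12 
   S6    S13  S14 
 * S7     S7   S8 
 * S8     S9  S10 
 * S9    S11  S12 
 * S10   S13  S14 
   S11    S7   S8 
   S12    S9  S10 
   S13   S11  S12 
   S14   S13  S14 
(> = start, * = accepting)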